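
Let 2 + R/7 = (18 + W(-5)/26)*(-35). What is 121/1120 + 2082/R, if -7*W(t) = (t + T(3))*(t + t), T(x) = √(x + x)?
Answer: -9039278903/24438598240 + 225550*√6/152741239 ≈ -0.36626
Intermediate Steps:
T(x) = √2*√x (T(x) = √(2*x) = √2*√x)
W(t) = -2*t*(t + √6)/7 (W(t) = -(t + √2*√3)*(t + t)/7 = -(t + √6)*2*t/7 = -2*t*(t + √6)/7)
R = -56637/13 - 175*√6/13 (R = -14 + 7*((18 - 2/7*(-5)*(-5 + √6)/26)*(-35)) = -14 + 7*((18 + (-50/7 + 10*√6/7)*(1/26))*(-35)) = -14 + 7*((18 + (-25/91 + 5*√6/91))*(-35)) = -14 + 7*((1613/91 + 5*√6/91)*(-35)) = -14 + 7*(-8065/13 - 25*√6/13) = -14 + (-56455/13 - 175*√6/13) = -56637/13 - 175*√6/13 ≈ -4389.7)
121/1120 + 2082/R = 121/1120 + 2082/(-56637/13 - 175*√6/13)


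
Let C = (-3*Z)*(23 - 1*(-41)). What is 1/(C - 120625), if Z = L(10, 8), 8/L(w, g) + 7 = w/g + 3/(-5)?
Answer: -127/15288655 ≈ -8.3068e-6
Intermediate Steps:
L(w, g) = 8/(-38/5 + w/g) (L(w, g) = 8/(-7 + (w/g + 3/(-5))) = 8/(-7 + (w/g + 3*(-⅕))) = 8/(-7 + (w/g - ⅗)) = 8/(-7 + (-⅗ + w/g)) = 8/(-38/5 + w/g))
Z = -160/127 (Z = 40*8/(-38*8 + 5*10) = 40*8/(-304 + 50) = 40*8/(-254) = 40*8*(-1/254) = -160/127 ≈ -1.2598)
C = 30720/127 (C = (-3*(-160/127))*(23 - 1*(-41)) = 480*(23 + 41)/127 = (480/127)*64 = 30720/127 ≈ 241.89)
1/(C - 120625) = 1/(30720/127 - 120625) = 1/(-15288655/127) = -127/15288655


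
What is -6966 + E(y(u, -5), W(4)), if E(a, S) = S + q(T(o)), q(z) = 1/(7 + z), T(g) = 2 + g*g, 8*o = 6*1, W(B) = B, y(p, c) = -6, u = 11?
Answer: -1065170/153 ≈ -6961.9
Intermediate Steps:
o = ¾ (o = (6*1)/8 = (⅛)*6 = ¾ ≈ 0.75000)
T(g) = 2 + g²
E(a, S) = 16/153 + S (E(a, S) = S + 1/(7 + (2 + (¾)²)) = S + 1/(7 + (2 + 9/16)) = S + 1/(7 + 41/16) = S + 1/(153/16) = S + 16/153 = 16/153 + S)
-6966 + E(y(u, -5), W(4)) = -6966 + (16/153 + 4) = -6966 + 628/153 = -1065170/153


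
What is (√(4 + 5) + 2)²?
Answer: 25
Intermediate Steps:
(√(4 + 5) + 2)² = (√9 + 2)² = (3 + 2)² = 5² = 25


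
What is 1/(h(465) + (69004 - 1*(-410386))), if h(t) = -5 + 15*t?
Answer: 1/486360 ≈ 2.0561e-6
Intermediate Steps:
1/(h(465) + (69004 - 1*(-410386))) = 1/((-5 + 15*465) + (69004 - 1*(-410386))) = 1/((-5 + 6975) + (69004 + 410386)) = 1/(6970 + 479390) = 1/486360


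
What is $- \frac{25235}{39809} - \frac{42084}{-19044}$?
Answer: $\frac{4741058}{3008423} \approx 1.5759$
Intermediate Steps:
$- \frac{25235}{39809} - \frac{42084}{-19044} = \left(-25235\right) \frac{1}{39809} - - \frac{1169}{529} = - \frac{3605}{5687} + \frac{1169}{529} = \frac{4741058}{3008423}$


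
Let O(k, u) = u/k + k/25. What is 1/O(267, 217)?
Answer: 6675/76714 ≈ 0.087011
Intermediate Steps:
O(k, u) = k/25 + u/k (O(k, u) = u/k + k*(1/25) = u/k + k/25 = k/25 + u/k)
1/O(267, 217) = 1/((1/25)*267 + 217/267) = 1/(267/25 + 217*(1/267)) = 1/(267/25 + 217/267) = 1/(76714/6675) = 6675/76714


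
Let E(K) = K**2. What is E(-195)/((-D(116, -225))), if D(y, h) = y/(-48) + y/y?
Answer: 456300/17 ≈ 26841.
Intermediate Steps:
D(y, h) = 1 - y/48 (D(y, h) = y*(-1/48) + 1 = -y/48 + 1 = 1 - y/48)
E(-195)/((-D(116, -225))) = (-195)**2/((-(1 - 1/48*116))) = 38025/((-(1 - 29/12))) = 38025/((-1*(-17/12))) = 38025/(17/12) = 38025*(12/17) = 456300/17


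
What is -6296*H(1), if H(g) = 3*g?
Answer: -18888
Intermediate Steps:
-6296*H(1) = -18888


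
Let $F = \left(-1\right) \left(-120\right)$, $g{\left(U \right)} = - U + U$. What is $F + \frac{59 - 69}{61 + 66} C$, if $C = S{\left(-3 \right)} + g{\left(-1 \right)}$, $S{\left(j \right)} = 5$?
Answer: $\frac{15190}{127} \approx 119.61$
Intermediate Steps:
$g{\left(U \right)} = 0$
$F = 120$
$C = 5$ ($C = 5 + 0 = 5$)
$F + \frac{59 - 69}{61 + 66} C = 120 + \frac{59 - 69}{61 + 66} \cdot 5 = 120 + \frac{59 - 69}{127} \cdot 5 = 120 + \left(59 - 69\right) \frac{1}{127} \cdot 5 = 120 + \left(-10\right) \frac{1}{127} \cdot 5 = 120 - \frac{50}{127} = \frac{15190}{127}$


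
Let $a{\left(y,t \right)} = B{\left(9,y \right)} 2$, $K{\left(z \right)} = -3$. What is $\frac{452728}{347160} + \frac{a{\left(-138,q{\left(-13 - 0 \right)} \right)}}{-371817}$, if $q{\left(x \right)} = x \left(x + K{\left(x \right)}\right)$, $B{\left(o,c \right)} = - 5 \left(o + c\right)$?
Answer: $\frac{2331724033}{1792777635} \approx 1.3006$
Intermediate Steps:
$B{\left(o,c \right)} = - 5 c - 5 o$ ($B{\left(o,c \right)} = - 5 \left(c + o\right) = - 5 c - 5 o$)
$q{\left(x \right)} = x \left(-3 + x\right)$ ($q{\left(x \right)} = x \left(x - 3\right) = x \left(-3 + x\right)$)
$a{\left(y,t \right)} = -90 - 10 y$ ($a{\left(y,t \right)} = \left(- 5 y - 45\right) 2 = \left(-45 - 5 y\right) 2 = -90 - 10 y$)
$\frac{452728}{347160} + \frac{a{\left(-138,q{\left(-13 - 0 \right)} \right)}}{-371817} = \frac{452728}{347160} + \frac{-90 - -1380}{-371817} = 452728 \cdot \frac{1}{347160} + \left(-90 + 1380\right) \left(- \frac{1}{371817}\right) = \frac{56591}{43395} + 1290 \left(- \frac{1}{371817}\right) = \frac{56591}{43395} - \frac{430}{123939} = \frac{2331724033}{1792777635}$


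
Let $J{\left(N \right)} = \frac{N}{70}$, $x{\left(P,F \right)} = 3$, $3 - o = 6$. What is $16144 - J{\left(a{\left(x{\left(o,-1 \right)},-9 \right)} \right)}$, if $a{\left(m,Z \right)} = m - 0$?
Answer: $\frac{1130077}{70} \approx 16144.0$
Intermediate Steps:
$o = -3$ ($o = 3 - 6 = -3$)
$a{\left(m,Z \right)} = m$ ($a{\left(m,Z \right)} = m + 0 = m$)
$J{\left(N \right)} = \frac{N}{70}$ ($J{\left(N \right)} = N \frac{1}{70} = \frac{N}{70}$)
$16144 - J{\left(a{\left(x{\left(o,-1 \right)},-9 \right)} \right)} = 16144 - \frac{1}{70} \cdot 3 = 16144 - \frac{3}{70} = \frac{1130077}{70}$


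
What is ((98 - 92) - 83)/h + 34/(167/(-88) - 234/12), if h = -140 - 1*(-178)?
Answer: -258687/71554 ≈ -3.6153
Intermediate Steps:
h = 38 (h = -140 + 178 = 38)
((98 - 92) - 83)/h + 34/(167/(-88) - 234/12) = ((98 - 92) - 83)/38 + 34/(167/(-88) - 234/12) = (6 - 83)*(1/38) + 34/(167*(-1/88) - 234*1/12) = -77*1/38 + 34/(-167/88 - 39/2) = -77/38 + 34/(-1883/88) = -77/38 + 34*(-88/1883) = -77/38 - 2992/1883 = -258687/71554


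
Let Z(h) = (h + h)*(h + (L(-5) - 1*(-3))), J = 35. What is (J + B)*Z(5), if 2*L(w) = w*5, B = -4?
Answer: -1395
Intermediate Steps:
L(w) = 5*w/2 (L(w) = (w*5)/2 = (5*w)/2 = 5*w/2)
Z(h) = 2*h*(-19/2 + h) (Z(h) = (h + h)*(h + ((5/2)*(-5) - 1*(-3))) = (2*h)*(h + (-25/2 + 3)) = (2*h)*(h - 19/2) = (2*h)*(-19/2 + h) = 2*h*(-19/2 + h))
(J + B)*Z(5) = (35 - 4)*(5*(-19 + 2*5)) = 31*(5*(-19 + 10)) = 31*(5*(-9)) = 31*(-45) = -1395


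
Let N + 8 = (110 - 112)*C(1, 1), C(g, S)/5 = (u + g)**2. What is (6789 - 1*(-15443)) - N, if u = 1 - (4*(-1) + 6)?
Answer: 22240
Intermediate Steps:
u = -1 (u = 1 - (-4 + 6) = 1 - 1*2 = 1 - 2 = -1)
C(g, S) = 5*(-1 + g)**2
N = -8 (N = -8 + (110 - 112)*(5*(-1 + 1)**2) = -8 - 10*0**2 = -8 - 10*0 = -8 - 2*0 = -8 + 0 = -8)
(6789 - 1*(-15443)) - N = (6789 - 1*(-15443)) - 1*(-8) = (6789 + 15443) + 8 = 22232 + 8 = 22240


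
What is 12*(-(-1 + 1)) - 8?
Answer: -8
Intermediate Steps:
12*(-(-1 + 1)) - 8 = 12*(-1*0) - 8 = 12*0 - 8 = 0 - 8 = -8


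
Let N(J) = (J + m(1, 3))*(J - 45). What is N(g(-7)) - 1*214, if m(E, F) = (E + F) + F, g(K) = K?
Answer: -214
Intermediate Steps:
m(E, F) = E + 2*F
N(J) = (-45 + J)*(7 + J) (N(J) = (J + (1 + 2*3))*(J - 45) = (J + (1 + 6))*(-45 + J) = (J + 7)*(-45 + J) = (7 + J)*(-45 + J) = (-45 + J)*(7 + J))
N(g(-7)) - 1*214 = (-315 + (-7)² - 38*(-7)) - 1*214 = (-315 + 49 + 266) - 214 = 0 - 214 = -214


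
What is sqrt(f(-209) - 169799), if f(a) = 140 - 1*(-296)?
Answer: I*sqrt(169363) ≈ 411.54*I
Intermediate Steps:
f(a) = 436 (f(a) = 140 + 296 = 436)
sqrt(f(-209) - 169799) = sqrt(436 - 169799) = sqrt(-169363) = I*sqrt(169363)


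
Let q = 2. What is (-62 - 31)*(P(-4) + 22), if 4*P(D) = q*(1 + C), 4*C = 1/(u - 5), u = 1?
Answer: -66867/32 ≈ -2089.6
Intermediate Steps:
C = -1/16 (C = 1/(4*(1 - 5)) = (¼)/(-4) = (¼)*(-¼) = -1/16 ≈ -0.062500)
P(D) = 15/32 (P(D) = (2*(1 - 1/16))/4 = (2*(15/16))/4 = (¼)*(15/8) = 15/32)
(-62 - 31)*(P(-4) + 22) = (-62 - 31)*(15/32 + 22) = -93*719/32 = -66867/32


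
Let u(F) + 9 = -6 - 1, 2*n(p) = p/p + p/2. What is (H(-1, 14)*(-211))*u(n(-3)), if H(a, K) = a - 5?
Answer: -20256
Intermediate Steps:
n(p) = ½ + p/4 (n(p) = (p/p + p/2)/2 = (1 + p*(½))/2 = (1 + p/2)/2 = ½ + p/4)
H(a, K) = -5 + a
u(F) = -16 (u(F) = -9 + (-6 - 1) = -9 - 7 = -16)
(H(-1, 14)*(-211))*u(n(-3)) = ((-5 - 1)*(-211))*(-16) = -6*(-211)*(-16) = 1266*(-16) = -20256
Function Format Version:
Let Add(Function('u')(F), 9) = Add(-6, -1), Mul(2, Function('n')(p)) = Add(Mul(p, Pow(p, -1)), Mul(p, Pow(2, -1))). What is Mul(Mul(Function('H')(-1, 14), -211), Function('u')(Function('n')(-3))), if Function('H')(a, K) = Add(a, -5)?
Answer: -20256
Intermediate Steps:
Function('n')(p) = Add(Rational(1, 2), Mul(Rational(1, 4), p)) (Function('n')(p) = Mul(Rational(1, 2), Add(Mul(p, Pow(p, -1)), Mul(p, Pow(2, -1)))) = Mul(Rational(1, 2), Add(1, Mul(p, Rational(1, 2)))) = Mul(Rational(1, 2), Add(1, Mul(Rational(1, 2), p))) = Add(Rational(1, 2), Mul(Rational(1, 4), p)))
Function('H')(a, K) = Add(-5, a)
Function('u')(F) = -16 (Function('u')(F) = Add(-9, Add(-6, -1)) = Add(-9, -7) = -16)
Mul(Mul(Function('H')(-1, 14), -211), Function('u')(Function('n')(-3))) = Mul(Mul(Add(-5, -1), -211), -16) = Mul(Mul(-6, -211), -16) = Mul(1266, -16) = -20256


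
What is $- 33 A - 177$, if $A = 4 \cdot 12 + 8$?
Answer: $-2025$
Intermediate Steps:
$A = 56$ ($A = 48 + 8 = 56$)
$- 33 A - 177 = \left(-33\right) 56 - 177 = -1848 - 177 = -2025$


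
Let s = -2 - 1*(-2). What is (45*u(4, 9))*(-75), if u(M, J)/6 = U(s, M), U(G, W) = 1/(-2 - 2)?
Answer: 10125/2 ≈ 5062.5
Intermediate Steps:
s = 0 (s = -2 + 2 = 0)
U(G, W) = -¼ (U(G, W) = 1/(-4) = -¼)
u(M, J) = -3/2 (u(M, J) = 6*(-¼) = -3/2)
(45*u(4, 9))*(-75) = (45*(-3/2))*(-75) = -135/2*(-75) = 10125/2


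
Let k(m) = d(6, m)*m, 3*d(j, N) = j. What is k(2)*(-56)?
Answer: -224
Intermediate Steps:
d(j, N) = j/3
k(m) = 2*m (k(m) = ((⅓)*6)*m = 2*m)
k(2)*(-56) = (2*2)*(-56) = 4*(-56) = -224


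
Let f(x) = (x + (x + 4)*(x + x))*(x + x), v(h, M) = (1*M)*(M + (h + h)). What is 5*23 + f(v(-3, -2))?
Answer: 21107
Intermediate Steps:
v(h, M) = M*(M + 2*h)
f(x) = 2*x*(x + 2*x*(4 + x)) (f(x) = (x + (4 + x)*(2*x))*(2*x) = (x + 2*x*(4 + x))*(2*x) = 2*x*(x + 2*x*(4 + x)))
5*23 + f(v(-3, -2)) = 5*23 + (-2*(-2 + 2*(-3)))²*(18 + 4*(-2*(-2 + 2*(-3)))) = 115 + (-2*(-2 - 6))²*(18 + 4*(-2*(-2 - 6))) = 115 + (-2*(-8))²*(18 + 4*(-2*(-8))) = 115 + 16²*(18 + 4*16) = 115 + 256*(18 + 64) = 115 + 256*82 = 115 + 20992 = 21107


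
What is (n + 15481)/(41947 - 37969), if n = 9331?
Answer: 12406/1989 ≈ 6.2373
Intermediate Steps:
(n + 15481)/(41947 - 37969) = (9331 + 15481)/(41947 - 37969) = 24812/3978 = 24812*(1/3978) = 12406/1989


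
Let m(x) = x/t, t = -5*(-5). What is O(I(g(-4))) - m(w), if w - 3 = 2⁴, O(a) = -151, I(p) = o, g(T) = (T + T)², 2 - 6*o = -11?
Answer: -3794/25 ≈ -151.76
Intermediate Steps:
o = 13/6 (o = ⅓ - ⅙*(-11) = ⅓ + 11/6 = 13/6 ≈ 2.1667)
g(T) = 4*T² (g(T) = (2*T)² = 4*T²)
I(p) = 13/6
w = 19 (w = 3 + 2⁴ = 3 + 16 = 19)
t = 25
m(x) = x/25
O(I(g(-4))) - m(w) = -151 - 19/25 = -3794/25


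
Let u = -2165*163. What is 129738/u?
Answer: -129738/352895 ≈ -0.36764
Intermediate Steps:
u = -352895
129738/u = 129738/(-352895) = 129738*(-1/352895) = -129738/352895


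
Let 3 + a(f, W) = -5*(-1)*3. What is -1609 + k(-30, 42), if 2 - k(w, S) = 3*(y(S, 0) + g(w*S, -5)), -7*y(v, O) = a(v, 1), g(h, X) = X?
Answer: -11108/7 ≈ -1586.9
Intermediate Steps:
a(f, W) = 12 (a(f, W) = -3 - 5*(-1)*3 = -3 + 5*3 = -3 + 15 = 12)
y(v, O) = -12/7 (y(v, O) = -⅐*12 = -12/7)
k(w, S) = 155/7 (k(w, S) = 2 - 3*(-12/7 - 5) = 2 - 3*(-47)/7 = 2 - 1*(-141/7) = 2 + 141/7 = 155/7)
-1609 + k(-30, 42) = -1609 + 155/7 = -11108/7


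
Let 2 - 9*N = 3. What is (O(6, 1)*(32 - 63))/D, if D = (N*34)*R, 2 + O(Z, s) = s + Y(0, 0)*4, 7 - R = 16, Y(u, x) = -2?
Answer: 279/34 ≈ 8.2059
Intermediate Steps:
N = -⅑ (N = 2/9 - ⅑*3 = 2/9 - ⅓ = -⅑ ≈ -0.11111)
R = -9 (R = 7 - 1*16 = 7 - 16 = -9)
O(Z, s) = -10 + s (O(Z, s) = -2 + (s - 2*4) = -2 + (s - 8) = -2 + (-8 + s) = -10 + s)
D = 34 (D = -⅑*34*(-9) = -34/9*(-9) = 34)
(O(6, 1)*(32 - 63))/D = ((-10 + 1)*(32 - 63))/34 = -9*(-31)*(1/34) = 279*(1/34) = 279/34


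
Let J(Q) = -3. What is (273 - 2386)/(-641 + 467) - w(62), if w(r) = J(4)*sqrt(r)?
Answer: 2113/174 + 3*sqrt(62) ≈ 35.766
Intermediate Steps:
w(r) = -3*sqrt(r)
(273 - 2386)/(-641 + 467) - w(62) = (273 - 2386)/(-641 + 467) - (-3)*sqrt(62) = -2113/(-174) + 3*sqrt(62) = -2113*(-1/174) + 3*sqrt(62) = 2113/174 + 3*sqrt(62)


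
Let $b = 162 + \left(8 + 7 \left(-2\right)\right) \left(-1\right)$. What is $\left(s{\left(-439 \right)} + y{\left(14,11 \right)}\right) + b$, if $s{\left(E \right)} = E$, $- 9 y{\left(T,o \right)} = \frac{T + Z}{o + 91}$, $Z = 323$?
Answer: $- \frac{249115}{918} \approx -271.37$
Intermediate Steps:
$y{\left(T,o \right)} = - \frac{323 + T}{9 \left(91 + o\right)}$ ($y{\left(T,o \right)} = - \frac{\left(T + 323\right) \frac{1}{o + 91}}{9} = - \frac{\left(323 + T\right) \frac{1}{91 + o}}{9} = - \frac{\frac{1}{91 + o} \left(323 + T\right)}{9} = - \frac{323 + T}{9 \left(91 + o\right)}$)
$b = 168$ ($b = 162 + \left(8 - 14\right) \left(-1\right) = 162 - -6 = 162 + 6 = 168$)
$\left(s{\left(-439 \right)} + y{\left(14,11 \right)}\right) + b = \left(-439 + \frac{-323 - 14}{9 \left(91 + 11\right)}\right) + 168 = \left(-439 + \frac{-323 - 14}{9 \cdot 102}\right) + 168 = \left(-439 + \frac{1}{9} \cdot \frac{1}{102} \left(-337\right)\right) + 168 = \left(-439 - \frac{337}{918}\right) + 168 = - \frac{403339}{918} + 168 = - \frac{249115}{918}$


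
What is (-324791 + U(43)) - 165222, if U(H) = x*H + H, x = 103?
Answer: -485541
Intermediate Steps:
U(H) = 104*H (U(H) = 103*H + H = 104*H)
(-324791 + U(43)) - 165222 = (-324791 + 104*43) - 165222 = (-324791 + 4472) - 165222 = -320319 - 165222 = -485541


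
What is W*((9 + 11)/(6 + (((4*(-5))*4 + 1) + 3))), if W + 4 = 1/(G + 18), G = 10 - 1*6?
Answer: 87/77 ≈ 1.1299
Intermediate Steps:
G = 4 (G = 10 - 6 = 4)
W = -87/22 (W = -4 + 1/(4 + 18) = -4 + 1/22 = -87/22 ≈ -3.9545)
W*((9 + 11)/(6 + (((4*(-5))*4 + 1) + 3))) = -87*(9 + 11)/(22*(6 + (((4*(-5))*4 + 1) + 3))) = -870/(11*(6 + ((-20*4 + 1) + 3))) = -870/(11*(6 + ((-80 + 1) + 3))) = -870/(11*(6 + (-79 + 3))) = -870/(11*(6 - 76)) = -870/(11*(-70)) = -870*(-1)/(11*70) = -87/22*(-2/7) = 87/77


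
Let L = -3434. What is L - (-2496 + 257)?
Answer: -1195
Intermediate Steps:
L - (-2496 + 257) = -3434 - (-2496 + 257) = -3434 - 1*(-2239) = -3434 + 2239 = -1195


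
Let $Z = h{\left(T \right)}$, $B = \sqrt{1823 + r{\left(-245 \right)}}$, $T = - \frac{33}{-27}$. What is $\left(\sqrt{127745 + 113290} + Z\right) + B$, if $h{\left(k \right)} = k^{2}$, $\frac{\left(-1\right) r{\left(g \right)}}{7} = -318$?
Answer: $\frac{121}{81} + \sqrt{4049} + \sqrt{241035} \approx 556.08$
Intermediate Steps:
$T = \frac{11}{9}$ ($T = \left(-33\right) \left(- \frac{1}{27}\right) = \frac{11}{9} \approx 1.2222$)
$r{\left(g \right)} = 2226$ ($r{\left(g \right)} = \left(-7\right) \left(-318\right) = 2226$)
$B = \sqrt{4049}$ ($B = \sqrt{1823 + 2226} = \sqrt{4049} \approx 63.632$)
$Z = \frac{121}{81}$ ($Z = \left(\frac{11}{9}\right)^{2} = \frac{121}{81} \approx 1.4938$)
$\left(\sqrt{127745 + 113290} + Z\right) + B = \left(\sqrt{127745 + 113290} + \frac{121}{81}\right) + \sqrt{4049} = \left(\sqrt{241035} + \frac{121}{81}\right) + \sqrt{4049} = \left(\frac{121}{81} + \sqrt{241035}\right) + \sqrt{4049} = \frac{121}{81} + \sqrt{4049} + \sqrt{241035}$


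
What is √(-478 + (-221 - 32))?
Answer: I*√731 ≈ 27.037*I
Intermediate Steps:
√(-478 + (-221 - 32)) = √(-478 - 253) = √(-731) = I*√731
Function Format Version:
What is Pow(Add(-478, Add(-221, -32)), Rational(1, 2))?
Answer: Mul(I, Pow(731, Rational(1, 2))) ≈ Mul(27.037, I)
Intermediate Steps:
Pow(Add(-478, Add(-221, -32)), Rational(1, 2)) = Pow(Add(-478, -253), Rational(1, 2)) = Pow(-731, Rational(1, 2)) = Mul(I, Pow(731, Rational(1, 2)))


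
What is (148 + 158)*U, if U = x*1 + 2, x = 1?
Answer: 918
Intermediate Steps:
U = 3 (U = 1*1 + 2 = 1 + 2 = 3)
(148 + 158)*U = (148 + 158)*3 = 306*3 = 918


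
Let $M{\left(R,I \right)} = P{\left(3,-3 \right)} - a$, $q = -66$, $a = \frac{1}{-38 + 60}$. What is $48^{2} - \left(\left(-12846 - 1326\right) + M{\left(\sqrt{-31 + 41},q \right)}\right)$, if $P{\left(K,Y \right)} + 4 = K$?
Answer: $\frac{362495}{22} \approx 16477.0$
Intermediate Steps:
$P{\left(K,Y \right)} = -4 + K$
$a = \frac{1}{22} \approx 0.045455$
$M{\left(R,I \right)} = - \frac{23}{22}$ ($M{\left(R,I \right)} = \left(-4 + 3\right) - \frac{1}{22} = -1 - \frac{1}{22} = - \frac{23}{22}$)
$48^{2} - \left(\left(-12846 - 1326\right) + M{\left(\sqrt{-31 + 41},q \right)}\right) = 48^{2} - \left(\left(-12846 - 1326\right) - \frac{23}{22}\right) = 2304 - \left(-14172 - \frac{23}{22}\right) = 2304 - - \frac{311807}{22} = 2304 + \frac{311807}{22} = \frac{362495}{22}$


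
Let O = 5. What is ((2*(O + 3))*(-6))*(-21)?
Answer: 2016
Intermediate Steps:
((2*(O + 3))*(-6))*(-21) = ((2*(5 + 3))*(-6))*(-21) = ((2*8)*(-6))*(-21) = (16*(-6))*(-21) = -96*(-21) = 2016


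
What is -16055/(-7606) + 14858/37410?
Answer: 356813749/142270230 ≈ 2.5080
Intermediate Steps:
-16055/(-7606) + 14858/37410 = -16055*(-1/7606) + 14858*(1/37410) = 16055/7606 + 7429/18705 = 356813749/142270230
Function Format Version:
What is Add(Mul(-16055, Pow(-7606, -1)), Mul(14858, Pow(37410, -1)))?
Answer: Rational(356813749, 142270230) ≈ 2.5080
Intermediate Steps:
Add(Mul(-16055, Pow(-7606, -1)), Mul(14858, Pow(37410, -1))) = Add(Mul(-16055, Rational(-1, 7606)), Mul(14858, Rational(1, 37410))) = Add(Rational(16055, 7606), Rational(7429, 18705)) = Rational(356813749, 142270230)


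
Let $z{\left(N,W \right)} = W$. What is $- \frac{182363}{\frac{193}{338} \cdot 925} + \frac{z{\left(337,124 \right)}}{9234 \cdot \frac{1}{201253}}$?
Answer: $\frac{1942993042952}{824249925} \approx 2357.3$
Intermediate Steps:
$- \frac{182363}{\frac{193}{338} \cdot 925} + \frac{z{\left(337,124 \right)}}{9234 \cdot \frac{1}{201253}} = - \frac{182363}{\frac{193}{338} \cdot 925} + \frac{124}{9234 \cdot \frac{1}{201253}} = - \frac{182363}{193 \cdot \frac{1}{338} \cdot 925} + \frac{124}{9234 \cdot \frac{1}{201253}} = - \frac{182363}{\frac{193}{338} \cdot 925} + \frac{124}{\frac{9234}{201253}} = - \frac{182363}{\frac{178525}{338}} + 124 \cdot \frac{201253}{9234} = \left(-182363\right) \frac{338}{178525} + \frac{12477686}{4617} = - \frac{61638694}{178525} + \frac{12477686}{4617} = \frac{1942993042952}{824249925}$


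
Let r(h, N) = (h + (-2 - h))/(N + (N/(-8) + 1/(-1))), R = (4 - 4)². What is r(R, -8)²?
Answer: 1/16 ≈ 0.062500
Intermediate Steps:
R = 0 (R = 0² = 0)
r(h, N) = -2/(-1 + 7*N/8) (r(h, N) = -2/(N + (N*(-⅛) + 1*(-1))) = -2/(N + (-N/8 - 1)) = -2/(N + (-1 - N/8)) = -2/(-1 + 7*N/8))
r(R, -8)² = (-16/(-8 + 7*(-8)))² = (-16/(-8 - 56))² = (-16/(-64))² = (-16*(-1/64))² = (¼)² = 1/16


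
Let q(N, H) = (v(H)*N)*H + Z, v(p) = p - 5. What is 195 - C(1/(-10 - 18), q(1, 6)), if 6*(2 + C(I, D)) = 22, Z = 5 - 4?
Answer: 580/3 ≈ 193.33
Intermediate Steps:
v(p) = -5 + p
Z = 1
q(N, H) = 1 + H*N*(-5 + H) (q(N, H) = ((-5 + H)*N)*H + 1 = (N*(-5 + H))*H + 1 = H*N*(-5 + H) + 1 = 1 + H*N*(-5 + H))
C(I, D) = 5/3 (C(I, D) = -2 + (⅙)*22 = -2 + 11/3 = 5/3)
195 - C(1/(-10 - 18), q(1, 6)) = 195 - 1*5/3 = 195 - 5/3 = 580/3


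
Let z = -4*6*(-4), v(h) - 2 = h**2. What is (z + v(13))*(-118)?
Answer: -31506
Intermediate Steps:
v(h) = 2 + h**2
z = 96 (z = -24*(-4) = 96)
(z + v(13))*(-118) = (96 + (2 + 13**2))*(-118) = (96 + (2 + 169))*(-118) = (96 + 171)*(-118) = 267*(-118) = -31506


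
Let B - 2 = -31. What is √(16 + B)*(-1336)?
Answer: -1336*I*√13 ≈ -4817.0*I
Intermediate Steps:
B = -29 (B = 2 - 31 = -29)
√(16 + B)*(-1336) = √(16 - 29)*(-1336) = √(-13)*(-1336) = (I*√13)*(-1336) = -1336*I*√13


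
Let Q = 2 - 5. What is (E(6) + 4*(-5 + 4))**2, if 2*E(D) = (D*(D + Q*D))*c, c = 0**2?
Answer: 16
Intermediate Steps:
Q = -3
c = 0
E(D) = 0 (E(D) = ((D*(D - 3*D))*0)/2 = ((D*(-2*D))*0)/2 = (-2*D**2*0)/2 = (1/2)*0 = 0)
(E(6) + 4*(-5 + 4))**2 = (0 + 4*(-5 + 4))**2 = (0 + 4*(-1))**2 = (0 - 4)**2 = (-4)**2 = 16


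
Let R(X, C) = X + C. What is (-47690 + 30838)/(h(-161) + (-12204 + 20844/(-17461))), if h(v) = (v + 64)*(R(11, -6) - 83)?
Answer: 147126386/40502481 ≈ 3.6325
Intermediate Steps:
R(X, C) = C + X
h(v) = -4992 - 78*v (h(v) = (v + 64)*((-6 + 11) - 83) = (64 + v)*(5 - 83) = (64 + v)*(-78) = -4992 - 78*v)
(-47690 + 30838)/(h(-161) + (-12204 + 20844/(-17461))) = (-47690 + 30838)/((-4992 - 78*(-161)) + (-12204 + 20844/(-17461))) = -16852/((-4992 + 12558) + (-12204 + 20844*(-1/17461))) = -16852/(7566 + (-12204 - 20844/17461)) = -16852/(7566 - 213114888/17461) = -16852/(-81004962/17461) = -16852*(-17461/81004962) = 147126386/40502481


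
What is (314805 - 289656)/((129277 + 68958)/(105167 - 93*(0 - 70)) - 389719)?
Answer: -2808564873/43522450528 ≈ -0.064531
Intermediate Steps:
(314805 - 289656)/((129277 + 68958)/(105167 - 93*(0 - 70)) - 389719) = 25149/(198235/(105167 - 93*(-70)) - 389719) = 25149/(198235/(105167 + 6510) - 389719) = 25149/(198235/111677 - 389719) = 25149/(-43522450528/111677) = 25149*(-111677/43522450528) = -2808564873/43522450528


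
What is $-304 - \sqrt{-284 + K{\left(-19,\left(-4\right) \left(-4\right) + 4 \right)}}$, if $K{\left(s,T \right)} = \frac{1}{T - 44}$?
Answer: $-304 - \frac{i \sqrt{40902}}{12} \approx -304.0 - 16.854 i$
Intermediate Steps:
$K{\left(s,T \right)} = \frac{1}{-44 + T}$
$-304 - \sqrt{-284 + K{\left(-19,\left(-4\right) \left(-4\right) + 4 \right)}} = -304 - \sqrt{-284 + \frac{1}{-44 + \left(\left(-4\right) \left(-4\right) + 4\right)}} = -304 - \sqrt{-284 + \frac{1}{-44 + \left(16 + 4\right)}} = -304 - \sqrt{-284 + \frac{1}{-44 + 20}} = -304 - \sqrt{-284 + \frac{1}{-24}} = -304 - \sqrt{-284 - \frac{1}{24}} = -304 - \sqrt{- \frac{6817}{24}} = -304 - \frac{i \sqrt{40902}}{12}$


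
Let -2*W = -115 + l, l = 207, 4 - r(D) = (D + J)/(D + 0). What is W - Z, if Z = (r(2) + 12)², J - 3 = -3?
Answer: -271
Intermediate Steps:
J = 0 (J = 3 - 3 = 0)
r(D) = 3 (r(D) = 4 - (D + 0)/(D + 0) = 4 - D/D = 4 - 1*1 = 4 - 1 = 3)
Z = 225 (Z = (3 + 12)² = 15² = 225)
W = -46 (W = -(-115 + 207)/2 = -½*92 = -46)
W - Z = -46 - 1*225 = -46 - 225 = -271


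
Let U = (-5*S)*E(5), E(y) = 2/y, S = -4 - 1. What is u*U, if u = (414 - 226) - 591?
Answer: -4030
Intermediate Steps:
S = -5
u = -403 (u = 188 - 591 = -403)
U = 10 (U = (-5*(-5))*(2/5) = 25*(2*(⅕)) = 25*(⅖) = 10)
u*U = -403*10 = -4030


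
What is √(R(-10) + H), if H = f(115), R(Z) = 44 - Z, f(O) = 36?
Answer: 3*√10 ≈ 9.4868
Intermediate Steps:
H = 36
√(R(-10) + H) = √((44 - 1*(-10)) + 36) = √((44 + 10) + 36) = √(54 + 36) = √90 = 3*√10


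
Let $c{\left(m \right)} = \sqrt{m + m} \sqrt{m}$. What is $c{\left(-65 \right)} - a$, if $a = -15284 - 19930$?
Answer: $35214 - 65 \sqrt{2} \approx 35122.0$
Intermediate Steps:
$a = -35214$
$c{\left(m \right)} = m \sqrt{2}$ ($c{\left(m \right)} = \sqrt{2 m} \sqrt{m} = \sqrt{2} \sqrt{m} \sqrt{m} = m \sqrt{2}$)
$c{\left(-65 \right)} - a = - 65 \sqrt{2} - -35214 = - 65 \sqrt{2} + 35214 = 35214 - 65 \sqrt{2}$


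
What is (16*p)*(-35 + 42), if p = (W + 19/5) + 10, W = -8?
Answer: 3248/5 ≈ 649.60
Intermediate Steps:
p = 29/5 (p = (-8 + 19/5) + 10 = -21/5 + 10 = 29/5 ≈ 5.8000)
(16*p)*(-35 + 42) = (16*(29/5))*(-35 + 42) = (464/5)*7 = 3248/5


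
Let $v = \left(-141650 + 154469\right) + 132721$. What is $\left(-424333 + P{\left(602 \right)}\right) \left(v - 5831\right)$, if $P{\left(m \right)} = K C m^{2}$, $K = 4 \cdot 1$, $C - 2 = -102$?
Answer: $-20311723313497$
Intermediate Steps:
$C = -100$ ($C = 2 - 102 = -100$)
$K = 4$
$v = 145540$ ($v = 12819 + 132721 = 145540$)
$P{\left(m \right)} = - 400 m^{2}$ ($P{\left(m \right)} = 4 \left(- 100 m^{2}\right) = - 400 m^{2}$)
$\left(-424333 + P{\left(602 \right)}\right) \left(v - 5831\right) = \left(-424333 - 400 \cdot 602^{2}\right) \left(145540 - 5831\right) = \left(-424333 - 144961600\right) 139709 = \left(-145385933\right) 139709 = -20311723313497$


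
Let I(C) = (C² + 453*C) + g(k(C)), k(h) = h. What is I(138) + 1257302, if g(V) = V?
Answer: 1338998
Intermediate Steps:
I(C) = C² + 454*C (I(C) = (C² + 453*C) + C = C² + 454*C)
I(138) + 1257302 = 138*(454 + 138) + 1257302 = 138*592 + 1257302 = 81696 + 1257302 = 1338998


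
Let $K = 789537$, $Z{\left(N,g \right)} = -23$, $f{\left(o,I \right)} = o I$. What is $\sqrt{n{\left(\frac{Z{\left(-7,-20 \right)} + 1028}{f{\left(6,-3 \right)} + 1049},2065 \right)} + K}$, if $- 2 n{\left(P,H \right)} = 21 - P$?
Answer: $\frac{2 \sqrt{209809099011}}{1031} \approx 888.55$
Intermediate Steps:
$f{\left(o,I \right)} = I o$
$n{\left(P,H \right)} = - \frac{21}{2} + \frac{P}{2}$ ($n{\left(P,H \right)} = - \frac{21 - P}{2} = - \frac{21}{2} + \frac{P}{2}$)
$\sqrt{n{\left(\frac{Z{\left(-7,-20 \right)} + 1028}{f{\left(6,-3 \right)} + 1049},2065 \right)} + K} = \sqrt{\left(- \frac{21}{2} + \frac{\left(-23 + 1028\right) \frac{1}{\left(-3\right) 6 + 1049}}{2}\right) + 789537} = \sqrt{\left(- \frac{21}{2} + \frac{1005 \frac{1}{-18 + 1049}}{2}\right) + 789537} = \sqrt{\left(- \frac{21}{2} + \frac{1005 \cdot \frac{1}{1031}}{2}\right) + 789537} = \sqrt{\left(- \frac{21}{2} + \frac{1}{2} \cdot \frac{1005}{1031}\right) + 789537} = \sqrt{\left(- \frac{21}{2} + \frac{1005}{2062}\right) + 789537} = \sqrt{- \frac{10323}{1031} + 789537} = \sqrt{\frac{814002324}{1031}} = \frac{2 \sqrt{209809099011}}{1031}$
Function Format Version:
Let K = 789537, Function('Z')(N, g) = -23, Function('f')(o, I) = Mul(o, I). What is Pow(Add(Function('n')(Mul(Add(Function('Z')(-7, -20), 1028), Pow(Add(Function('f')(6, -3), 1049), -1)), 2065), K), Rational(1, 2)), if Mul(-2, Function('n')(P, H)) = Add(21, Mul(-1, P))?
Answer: Mul(Rational(2, 1031), Pow(209809099011, Rational(1, 2))) ≈ 888.55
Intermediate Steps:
Function('f')(o, I) = Mul(I, o)
Function('n')(P, H) = Add(Rational(-21, 2), Mul(Rational(1, 2), P)) (Function('n')(P, H) = Mul(Rational(-1, 2), Add(21, Mul(-1, P))) = Add(Rational(-21, 2), Mul(Rational(1, 2), P)))
Pow(Add(Function('n')(Mul(Add(Function('Z')(-7, -20), 1028), Pow(Add(Function('f')(6, -3), 1049), -1)), 2065), K), Rational(1, 2)) = Pow(Add(Add(Rational(-21, 2), Mul(Rational(1, 2), Mul(Add(-23, 1028), Pow(Add(Mul(-3, 6), 1049), -1)))), 789537), Rational(1, 2)) = Pow(Add(Add(Rational(-21, 2), Mul(Rational(1, 2), Mul(1005, Pow(Add(-18, 1049), -1)))), 789537), Rational(1, 2)) = Pow(Add(Add(Rational(-21, 2), Mul(Rational(1, 2), Mul(1005, Pow(1031, -1)))), 789537), Rational(1, 2)) = Pow(Add(Add(Rational(-21, 2), Mul(Rational(1, 2), Mul(1005, Rational(1, 1031)))), 789537), Rational(1, 2)) = Pow(Add(Add(Rational(-21, 2), Mul(Rational(1, 2), Rational(1005, 1031))), 789537), Rational(1, 2)) = Pow(Add(Add(Rational(-21, 2), Rational(1005, 2062)), 789537), Rational(1, 2)) = Pow(Add(Rational(-10323, 1031), 789537), Rational(1, 2)) = Pow(Rational(814002324, 1031), Rational(1, 2)) = Mul(Rational(2, 1031), Pow(209809099011, Rational(1, 2)))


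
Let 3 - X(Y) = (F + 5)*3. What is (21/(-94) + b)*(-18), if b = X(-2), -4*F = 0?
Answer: 10341/47 ≈ 220.02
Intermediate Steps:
F = 0 (F = -¼*0 = 0)
X(Y) = -12 (X(Y) = 3 - (0 + 5)*3 = 3 - 5*3 = 3 - 1*15 = 3 - 15 = -12)
b = -12
(21/(-94) + b)*(-18) = (21/(-94) - 12)*(-18) = (21*(-1/94) - 12)*(-18) = (-21/94 - 12)*(-18) = -1149/94*(-18) = 10341/47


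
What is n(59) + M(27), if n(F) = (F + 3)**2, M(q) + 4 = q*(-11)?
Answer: 3543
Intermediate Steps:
M(q) = -4 - 11*q (M(q) = -4 + q*(-11) = -4 - 11*q)
n(F) = (3 + F)**2
n(59) + M(27) = (3 + 59)**2 + (-4 - 11*27) = 62**2 + (-4 - 297) = 3844 - 301 = 3543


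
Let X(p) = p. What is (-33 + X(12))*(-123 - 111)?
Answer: 4914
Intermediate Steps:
(-33 + X(12))*(-123 - 111) = (-33 + 12)*(-123 - 111) = -21*(-234) = 4914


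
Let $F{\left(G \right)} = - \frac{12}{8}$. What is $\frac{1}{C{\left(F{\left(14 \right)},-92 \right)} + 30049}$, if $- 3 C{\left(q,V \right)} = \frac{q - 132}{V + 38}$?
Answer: $\frac{108}{3245203} \approx 3.328 \cdot 10^{-5}$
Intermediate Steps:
$F{\left(G \right)} = - \frac{3}{2}$ ($F{\left(G \right)} = \left(-12\right) \frac{1}{8} = - \frac{3}{2}$)
$C{\left(q,V \right)} = - \frac{-132 + q}{3 \left(38 + V\right)}$ ($C{\left(q,V \right)} = - \frac{\left(q - 132\right) \frac{1}{V + 38}}{3} = - \frac{\left(-132 + q\right) \frac{1}{38 + V}}{3} = - \frac{\frac{1}{38 + V} \left(-132 + q\right)}{3} = - \frac{-132 + q}{3 \left(38 + V\right)}$)
$\frac{1}{C{\left(F{\left(14 \right)},-92 \right)} + 30049} = \frac{1}{\frac{132 - - \frac{3}{2}}{3 \left(38 - 92\right)} + 30049} = \frac{1}{\frac{132 + \frac{3}{2}}{3 \left(-54\right)} + 30049} = \frac{1}{\frac{1}{3} \left(- \frac{1}{54}\right) \frac{267}{2} + 30049} = \frac{1}{- \frac{89}{108} + 30049} = \frac{1}{\frac{3245203}{108}} = \frac{108}{3245203}$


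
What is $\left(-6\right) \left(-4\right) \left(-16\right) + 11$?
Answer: $-373$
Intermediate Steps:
$\left(-6\right) \left(-4\right) \left(-16\right) + 11 = 24 \left(-16\right) + 11 = -384 + 11 = -373$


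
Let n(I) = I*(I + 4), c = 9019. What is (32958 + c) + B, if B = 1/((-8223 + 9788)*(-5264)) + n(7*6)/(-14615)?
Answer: 1010808924073413/24080141680 ≈ 41977.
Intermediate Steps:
n(I) = I*(4 + I)
B = -3183227947/24080141680 (B = 1/((-8223 + 9788)*(-5264)) + ((7*6)*(4 + 7*6))/(-14615) = -1/5264/1565 + (42*(4 + 42))*(-1/14615) = (1/1565)*(-1/5264) + (42*46)*(-1/14615) = -1/8238160 + 1932*(-1/14615) = -1/8238160 - 1932/14615 = -3183227947/24080141680 ≈ -0.13219)
(32958 + c) + B = (32958 + 9019) - 3183227947/24080141680 = 41977 - 3183227947/24080141680 = 1010808924073413/24080141680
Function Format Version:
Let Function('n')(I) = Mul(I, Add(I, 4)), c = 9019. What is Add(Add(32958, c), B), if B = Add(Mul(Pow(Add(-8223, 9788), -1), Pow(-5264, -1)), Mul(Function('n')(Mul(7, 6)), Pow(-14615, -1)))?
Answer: Rational(1010808924073413, 24080141680) ≈ 41977.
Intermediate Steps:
Function('n')(I) = Mul(I, Add(4, I))
B = Rational(-3183227947, 24080141680) (B = Add(Mul(Pow(Add(-8223, 9788), -1), Pow(-5264, -1)), Mul(Mul(Mul(7, 6), Add(4, Mul(7, 6))), Pow(-14615, -1))) = Add(Mul(Pow(1565, -1), Rational(-1, 5264)), Mul(Mul(42, Add(4, 42)), Rational(-1, 14615))) = Add(Mul(Rational(1, 1565), Rational(-1, 5264)), Mul(Mul(42, 46), Rational(-1, 14615))) = Add(Rational(-1, 8238160), Mul(1932, Rational(-1, 14615))) = Add(Rational(-1, 8238160), Rational(-1932, 14615)) = Rational(-3183227947, 24080141680) ≈ -0.13219)
Add(Add(32958, c), B) = Add(Add(32958, 9019), Rational(-3183227947, 24080141680)) = Add(41977, Rational(-3183227947, 24080141680)) = Rational(1010808924073413, 24080141680)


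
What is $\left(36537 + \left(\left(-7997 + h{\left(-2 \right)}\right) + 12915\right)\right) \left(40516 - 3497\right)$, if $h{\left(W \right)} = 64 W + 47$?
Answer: $1531624106$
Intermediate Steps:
$h{\left(W \right)} = 47 + 64 W$
$\left(36537 + \left(\left(-7997 + h{\left(-2 \right)}\right) + 12915\right)\right) \left(40516 - 3497\right) = \left(36537 + \left(\left(-7997 + \left(47 + 64 \left(-2\right)\right)\right) + 12915\right)\right) \left(40516 - 3497\right) = \left(36537 + \left(\left(-7997 + \left(47 - 128\right)\right) + 12915\right)\right) 37019 = \left(36537 + \left(\left(-7997 - 81\right) + 12915\right)\right) 37019 = \left(36537 + \left(-8078 + 12915\right)\right) 37019 = \left(36537 + 4837\right) 37019 = 41374 \cdot 37019 = 1531624106$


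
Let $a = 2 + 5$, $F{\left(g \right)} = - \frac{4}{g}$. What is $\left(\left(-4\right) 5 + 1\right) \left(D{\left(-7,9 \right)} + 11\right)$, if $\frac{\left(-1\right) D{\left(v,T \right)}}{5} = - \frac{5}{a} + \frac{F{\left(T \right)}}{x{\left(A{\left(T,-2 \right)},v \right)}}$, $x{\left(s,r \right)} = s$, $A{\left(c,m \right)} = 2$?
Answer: $- \frac{18772}{63} \approx -297.97$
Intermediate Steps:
$a = 7$
$D{\left(v,T \right)} = \frac{25}{7} + \frac{10}{T}$ ($D{\left(v,T \right)} = - 5 \left(- \frac{5}{7} + \frac{\left(-4\right) \frac{1}{T}}{2}\right) = - 5 \left(\left(-5\right) \frac{1}{7} + - \frac{4}{T} \frac{1}{2}\right) = - 5 \left(- \frac{5}{7} - \frac{2}{T}\right) = \frac{25}{7} + \frac{10}{T}$)
$\left(\left(-4\right) 5 + 1\right) \left(D{\left(-7,9 \right)} + 11\right) = \left(\left(-4\right) 5 + 1\right) \left(\left(\frac{25}{7} + \frac{10}{9}\right) + 11\right) = \left(-20 + 1\right) \left(\left(\frac{25}{7} + 10 \cdot \frac{1}{9}\right) + 11\right) = - 19 \left(\left(\frac{25}{7} + \frac{10}{9}\right) + 11\right) = - 19 \left(\frac{295}{63} + 11\right) = \left(-19\right) \frac{988}{63} = - \frac{18772}{63}$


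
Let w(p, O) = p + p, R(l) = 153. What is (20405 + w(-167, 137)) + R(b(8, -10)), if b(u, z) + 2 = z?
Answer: 20224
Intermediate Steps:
b(u, z) = -2 + z
w(p, O) = 2*p
(20405 + w(-167, 137)) + R(b(8, -10)) = (20405 + 2*(-167)) + 153 = (20405 - 334) + 153 = 20071 + 153 = 20224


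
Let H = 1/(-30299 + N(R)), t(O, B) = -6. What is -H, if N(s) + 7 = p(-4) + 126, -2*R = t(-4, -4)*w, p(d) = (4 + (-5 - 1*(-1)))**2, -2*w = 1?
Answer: 1/30180 ≈ 3.3135e-5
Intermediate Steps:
w = -1/2 (w = -1/2*1 = -1/2 ≈ -0.50000)
p(d) = 0 (p(d) = (4 + (-5 + 1))**2 = (4 - 4)**2 = 0**2 = 0)
R = -3/2 (R = -(-3)*(-1)/2 = -1/2*3 = -3/2 ≈ -1.5000)
N(s) = 119 (N(s) = -7 + (0 + 126) = -7 + 126 = 119)
H = -1/30180 (H = 1/(-30299 + 119) = 1/(-30180) = -1/30180 ≈ -3.3135e-5)
-H = -1*(-1/30180) = 1/30180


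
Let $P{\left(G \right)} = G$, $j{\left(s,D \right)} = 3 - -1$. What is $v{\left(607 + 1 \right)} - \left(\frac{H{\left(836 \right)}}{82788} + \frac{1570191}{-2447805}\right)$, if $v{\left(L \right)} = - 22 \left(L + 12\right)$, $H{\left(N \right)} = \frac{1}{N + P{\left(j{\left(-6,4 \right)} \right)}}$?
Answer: $- \frac{154784041152608339}{11348337299040} \approx -13639.0$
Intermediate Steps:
$j{\left(s,D \right)} = 4$ ($j{\left(s,D \right)} = 3 + 1 = 4$)
$H{\left(N \right)} = \frac{1}{4 + N}$ ($H{\left(N \right)} = \frac{1}{N + 4} = \frac{1}{4 + N}$)
$v{\left(L \right)} = -264 - 22 L$ ($v{\left(L \right)} = - 22 \left(12 + L\right) = -264 - 22 L$)
$v{\left(607 + 1 \right)} - \left(\frac{H{\left(836 \right)}}{82788} + \frac{1570191}{-2447805}\right) = \left(-264 - 22 \left(607 + 1\right)\right) - \left(\frac{1}{\left(4 + 836\right) 82788} + \frac{1570191}{-2447805}\right) = \left(-264 - 13376\right) - \left(\frac{1}{840} \cdot \frac{1}{82788} + 1570191 \left(- \frac{1}{2447805}\right)\right) = \left(-264 - 13376\right) - \left(\frac{1}{840} \cdot \frac{1}{82788} - \frac{523397}{815935}\right) = -13640 - \left(\frac{1}{69541920} - \frac{523397}{815935}\right) = -13640 - - \frac{7279606297261}{11348337299040} = -13640 + \frac{7279606297261}{11348337299040} = - \frac{154784041152608339}{11348337299040}$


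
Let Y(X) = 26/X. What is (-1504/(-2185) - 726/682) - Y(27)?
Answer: -2449097/1828845 ≈ -1.3391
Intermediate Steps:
(-1504/(-2185) - 726/682) - Y(27) = (-1504/(-2185) - 726/682) - 26/27 = (-1504*(-1/2185) - 726*1/682) - 26/27 = (1504/2185 - 33/31) - 1*26/27 = -25481/67735 - 26/27 = -2449097/1828845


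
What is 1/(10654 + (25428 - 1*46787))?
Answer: -1/10705 ≈ -9.3414e-5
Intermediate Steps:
1/(10654 + (25428 - 1*46787)) = 1/(10654 + (25428 - 46787)) = 1/(10654 - 21359) = 1/(-10705) = -1/10705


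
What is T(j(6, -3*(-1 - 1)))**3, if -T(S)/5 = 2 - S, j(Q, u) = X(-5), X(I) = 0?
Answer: -1000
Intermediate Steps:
j(Q, u) = 0
T(S) = -10 + 5*S (T(S) = -5*(2 - S) = -10 + 5*S)
T(j(6, -3*(-1 - 1)))**3 = (-10 + 5*0)**3 = (-10 + 0)**3 = (-10)**3 = -1000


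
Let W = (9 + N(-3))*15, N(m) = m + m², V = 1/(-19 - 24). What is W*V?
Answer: -225/43 ≈ -5.2326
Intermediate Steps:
V = -1/43 (V = 1/(-43) = -1/43 ≈ -0.023256)
W = 225 (W = (9 - 3*(1 - 3))*15 = (9 - 3*(-2))*15 = (9 + 6)*15 = 15*15 = 225)
W*V = 225*(-1/43) = -225/43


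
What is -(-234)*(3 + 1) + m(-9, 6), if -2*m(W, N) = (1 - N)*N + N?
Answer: 948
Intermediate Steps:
m(W, N) = -N/2 - N*(1 - N)/2 (m(W, N) = -((1 - N)*N + N)/2 = -(N*(1 - N) + N)/2 = -(N + N*(1 - N))/2 = -N/2 - N*(1 - N)/2)
-(-234)*(3 + 1) + m(-9, 6) = -(-234)*(3 + 1) + (1/2)*6*(-2 + 6) = -(-234)*4 + (1/2)*6*4 = -117*(-8) + 12 = 936 + 12 = 948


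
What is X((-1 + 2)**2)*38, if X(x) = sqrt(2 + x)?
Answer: 38*sqrt(3) ≈ 65.818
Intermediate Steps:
X((-1 + 2)**2)*38 = sqrt(2 + (-1 + 2)**2)*38 = sqrt(2 + 1**2)*38 = sqrt(2 + 1)*38 = sqrt(3)*38 = 38*sqrt(3)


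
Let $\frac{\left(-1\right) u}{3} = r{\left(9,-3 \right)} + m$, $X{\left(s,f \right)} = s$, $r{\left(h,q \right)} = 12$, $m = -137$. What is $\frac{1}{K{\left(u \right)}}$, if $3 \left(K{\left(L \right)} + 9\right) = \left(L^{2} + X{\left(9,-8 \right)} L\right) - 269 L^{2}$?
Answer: $- \frac{1}{12561384} \approx -7.9609 \cdot 10^{-8}$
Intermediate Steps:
$u = 375$ ($u = - 3 \left(12 - 137\right) = \left(-3\right) \left(-125\right) = 375$)
$K{\left(L \right)} = -9 + 3 L - \frac{268 L^{2}}{3}$ ($K{\left(L \right)} = -9 + \frac{\left(L^{2} + 9 L\right) - 269 L^{2}}{3} = -9 + \frac{- 268 L^{2} + 9 L}{3} = -9 - \left(- 3 L + \frac{268 L^{2}}{3}\right) = -9 + 3 L - \frac{268 L^{2}}{3}$)
$\frac{1}{K{\left(u \right)}} = \frac{1}{-9 + 3 \cdot 375 - \frac{268 \cdot 375^{2}}{3}} = \frac{1}{-9 + 1125 - 12562500} = \frac{1}{-12561384} = - \frac{1}{12561384}$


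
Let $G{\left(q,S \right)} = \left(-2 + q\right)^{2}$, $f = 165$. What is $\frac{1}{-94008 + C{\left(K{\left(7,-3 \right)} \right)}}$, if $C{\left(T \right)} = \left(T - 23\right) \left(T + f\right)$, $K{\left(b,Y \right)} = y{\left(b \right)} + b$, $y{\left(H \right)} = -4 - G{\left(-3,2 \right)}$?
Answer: $- \frac{1}{100443} \approx -9.9559 \cdot 10^{-6}$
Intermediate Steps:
$y{\left(H \right)} = -29$ ($y{\left(H \right)} = -4 - \left(-2 - 3\right)^{2} = -4 - \left(-5\right)^{2} = -4 - 25 = -29$)
$K{\left(b,Y \right)} = -29 + b$
$C{\left(T \right)} = \left(-23 + T\right) \left(165 + T\right)$ ($C{\left(T \right)} = \left(T - 23\right) \left(T + 165\right) = \left(-23 + T\right) \left(165 + T\right)$)
$\frac{1}{-94008 + C{\left(K{\left(7,-3 \right)} \right)}} = \frac{1}{-94008 + \left(-3795 + \left(-29 + 7\right)^{2} + 142 \left(-29 + 7\right)\right)} = \frac{1}{-94008 + \left(-3795 + \left(-22\right)^{2} + 142 \left(-22\right)\right)} = \frac{1}{-94008 - 6435} = \frac{1}{-100443} = - \frac{1}{100443}$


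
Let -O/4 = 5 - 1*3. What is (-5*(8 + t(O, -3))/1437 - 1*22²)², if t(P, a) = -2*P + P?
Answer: 483842665744/2064969 ≈ 2.3431e+5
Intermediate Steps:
O = -8 (O = -4*(5 - 1*3) = -4*(5 - 3) = -4*2 = -8)
t(P, a) = -P
(-5*(8 + t(O, -3))/1437 - 1*22²)² = (-5*(8 - 1*(-8))/1437 - 1*22²)² = (-5*(8 + 8)*(1/1437) - 1*484)² = (-5*16*(1/1437) - 484)² = (-80*1/1437 - 484)² = (-80/1437 - 484)² = (-695588/1437)² = 483842665744/2064969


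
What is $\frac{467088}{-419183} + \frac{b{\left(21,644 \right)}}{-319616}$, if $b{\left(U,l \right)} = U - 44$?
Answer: $- \frac{149279156999}{133977593728} \approx -1.1142$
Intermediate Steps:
$b{\left(U,l \right)} = -44 + U$ ($b{\left(U,l \right)} = U - 44 = -44 + U$)
$\frac{467088}{-419183} + \frac{b{\left(21,644 \right)}}{-319616} = \frac{467088}{-419183} + \frac{-44 + 21}{-319616} = 467088 \left(- \frac{1}{419183}\right) - - \frac{23}{319616} = - \frac{467088}{419183} + \frac{23}{319616} = - \frac{149279156999}{133977593728}$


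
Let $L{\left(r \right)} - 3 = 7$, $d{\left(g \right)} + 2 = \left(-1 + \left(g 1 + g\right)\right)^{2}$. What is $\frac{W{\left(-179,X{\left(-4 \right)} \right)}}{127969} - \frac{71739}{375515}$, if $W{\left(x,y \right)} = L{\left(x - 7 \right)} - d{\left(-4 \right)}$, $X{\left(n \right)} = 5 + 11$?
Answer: $- \frac{9206278626}{48054279035} \approx -0.19158$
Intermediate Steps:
$d{\left(g \right)} = -2 + \left(-1 + 2 g\right)^{2}$ ($d{\left(g \right)} = -2 + \left(-1 + \left(g 1 + g\right)\right)^{2} = -2 + \left(-1 + \left(g + g\right)\right)^{2} = -2 + \left(-1 + 2 g\right)^{2}$)
$L{\left(r \right)} = 10$ ($L{\left(r \right)} = 3 + 7 = 10$)
$X{\left(n \right)} = 16$
$W{\left(x,y \right)} = -69$ ($W{\left(x,y \right)} = 10 - \left(-2 + \left(-1 + 2 \left(-4\right)\right)^{2}\right) = 10 - \left(-2 + \left(-1 - 8\right)^{2}\right) = 10 - \left(-2 + \left(-9\right)^{2}\right) = 10 - \left(-2 + 81\right) = 10 - 79 = -69$)
$\frac{W{\left(-179,X{\left(-4 \right)} \right)}}{127969} - \frac{71739}{375515} = - \frac{69}{127969} - \frac{71739}{375515} = - \frac{9206278626}{48054279035}$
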